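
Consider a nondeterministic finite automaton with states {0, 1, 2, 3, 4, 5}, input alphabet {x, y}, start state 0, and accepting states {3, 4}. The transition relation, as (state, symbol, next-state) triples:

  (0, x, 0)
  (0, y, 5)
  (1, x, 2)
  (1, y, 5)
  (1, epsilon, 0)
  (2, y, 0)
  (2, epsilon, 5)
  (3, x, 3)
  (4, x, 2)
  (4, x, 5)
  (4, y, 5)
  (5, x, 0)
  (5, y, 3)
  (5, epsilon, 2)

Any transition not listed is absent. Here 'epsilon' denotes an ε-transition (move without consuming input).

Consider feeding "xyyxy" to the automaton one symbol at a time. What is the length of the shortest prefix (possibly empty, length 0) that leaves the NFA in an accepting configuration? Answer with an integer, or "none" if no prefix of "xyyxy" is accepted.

Start in {0}.
Read 'x': 0→{0}; now {0}.
Read 'y': 0→{5}; union {5}; ε-closure = {2, 5}.
Read 'y': 2→{0}, 5→{3}; now {0, 3}.
None of the earlier sets intersect F, but {0, 3} does.

3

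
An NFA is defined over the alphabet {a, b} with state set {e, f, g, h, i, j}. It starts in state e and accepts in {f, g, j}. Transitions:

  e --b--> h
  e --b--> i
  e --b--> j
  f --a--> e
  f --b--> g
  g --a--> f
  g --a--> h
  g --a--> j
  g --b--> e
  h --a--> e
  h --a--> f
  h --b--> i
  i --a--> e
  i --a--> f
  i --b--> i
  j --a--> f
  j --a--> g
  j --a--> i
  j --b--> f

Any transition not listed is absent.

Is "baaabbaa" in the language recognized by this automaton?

Start in {e}.
Read 'b': e→{h, i, j}; now {h, i, j}.
Read 'a': h→{e, f}, i→{e, f}, j→{f, g, i}; now {e, f, g, i}.
Read 'a': e→∅, f→{e}, g→{f, h, j}, i→{e, f}; now {e, f, h, j}.
Read 'a': e→∅, f→{e}, h→{e, f}, j→{f, g, i}; now {e, f, g, i}.
Read 'b': e→{h, i, j}, f→{g}, g→{e}, i→{i}; now {e, g, h, i, j}.
Read 'b': e→{h, i, j}, g→{e}, h→{i}, i→{i}, j→{f}; now {e, f, h, i, j}.
Read 'a': e→∅, f→{e}, h→{e, f}, i→{e, f}, j→{f, g, i}; now {e, f, g, i}.
Read 'a': e→∅, f→{e}, g→{f, h, j}, i→{e, f}; now {e, f, h, j}.
The final set {e, f, h, j} contains the accepting states f, j.

Yes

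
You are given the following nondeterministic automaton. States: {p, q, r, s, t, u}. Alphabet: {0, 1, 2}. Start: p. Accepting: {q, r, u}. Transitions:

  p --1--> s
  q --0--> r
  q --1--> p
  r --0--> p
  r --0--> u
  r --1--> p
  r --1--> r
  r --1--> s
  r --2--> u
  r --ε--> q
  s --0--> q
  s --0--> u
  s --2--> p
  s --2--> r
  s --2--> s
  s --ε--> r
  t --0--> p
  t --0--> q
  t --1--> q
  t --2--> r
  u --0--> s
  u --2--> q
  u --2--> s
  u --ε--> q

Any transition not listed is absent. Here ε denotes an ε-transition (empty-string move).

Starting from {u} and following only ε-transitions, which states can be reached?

Begin with {u}.
ε-move u → q; add q.

{q, u}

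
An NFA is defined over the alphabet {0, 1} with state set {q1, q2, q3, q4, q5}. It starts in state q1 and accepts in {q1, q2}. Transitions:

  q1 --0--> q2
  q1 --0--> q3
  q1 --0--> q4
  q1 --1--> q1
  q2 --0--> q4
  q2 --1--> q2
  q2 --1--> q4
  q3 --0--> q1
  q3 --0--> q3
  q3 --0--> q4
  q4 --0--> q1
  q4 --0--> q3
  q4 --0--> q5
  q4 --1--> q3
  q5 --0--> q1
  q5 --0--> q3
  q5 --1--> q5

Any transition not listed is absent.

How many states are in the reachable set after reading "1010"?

4

Start in {q1}.
Read '1': {q1} → {q1}.
Read '0': {q1} → {q2, q3, q4}.
Read '1': {q2, q3, q4} → {q2, q3, q4}.
Read '0': {q2, q3, q4} → {q1, q3, q4, q5}.
That set has 4 states.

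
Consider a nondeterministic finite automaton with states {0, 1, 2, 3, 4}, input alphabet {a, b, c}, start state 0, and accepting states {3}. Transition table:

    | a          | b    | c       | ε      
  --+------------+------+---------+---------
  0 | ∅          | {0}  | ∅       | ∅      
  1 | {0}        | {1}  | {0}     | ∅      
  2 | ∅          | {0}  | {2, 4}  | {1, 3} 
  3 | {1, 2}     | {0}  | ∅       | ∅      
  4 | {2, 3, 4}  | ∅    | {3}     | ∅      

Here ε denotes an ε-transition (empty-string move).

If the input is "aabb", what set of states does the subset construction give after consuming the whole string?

Start in {0}.
Read 'a': {0} → ∅.
The set is empty and remains empty for the remaining 3 symbols.

∅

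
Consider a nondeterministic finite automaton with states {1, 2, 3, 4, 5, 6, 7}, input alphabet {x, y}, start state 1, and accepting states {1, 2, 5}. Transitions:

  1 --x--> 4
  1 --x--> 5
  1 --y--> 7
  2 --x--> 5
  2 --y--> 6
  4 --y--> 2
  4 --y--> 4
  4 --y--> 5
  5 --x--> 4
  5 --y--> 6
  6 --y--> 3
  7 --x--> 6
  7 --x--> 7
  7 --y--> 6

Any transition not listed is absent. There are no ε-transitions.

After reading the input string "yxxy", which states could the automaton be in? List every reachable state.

Start in {1}.
Read 'y': {1} → {7}.
Read 'x': {7} → {6, 7}.
Read 'x': {6, 7} → {6, 7}.
Read 'y': {6, 7} → {3, 6}.

{3, 6}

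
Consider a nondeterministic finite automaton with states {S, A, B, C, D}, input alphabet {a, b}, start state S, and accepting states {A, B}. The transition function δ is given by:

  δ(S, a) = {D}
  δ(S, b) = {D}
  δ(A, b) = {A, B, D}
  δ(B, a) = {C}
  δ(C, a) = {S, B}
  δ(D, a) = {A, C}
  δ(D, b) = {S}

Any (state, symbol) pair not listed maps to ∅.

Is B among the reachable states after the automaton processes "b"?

No

Start in {S}.
Read 'b': {S} → {D}.
State B is not in {D}.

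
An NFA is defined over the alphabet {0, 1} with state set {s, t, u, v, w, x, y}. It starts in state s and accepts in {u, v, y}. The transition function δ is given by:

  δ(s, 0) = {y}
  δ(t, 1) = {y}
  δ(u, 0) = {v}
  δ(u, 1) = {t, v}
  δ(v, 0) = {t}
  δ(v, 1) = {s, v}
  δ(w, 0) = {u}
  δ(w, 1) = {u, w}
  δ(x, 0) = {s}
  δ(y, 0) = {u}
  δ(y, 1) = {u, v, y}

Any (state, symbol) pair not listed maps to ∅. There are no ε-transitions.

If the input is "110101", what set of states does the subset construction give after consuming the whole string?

Start in {s}.
Read '1': {s} → ∅.
The set is empty and remains empty for the remaining 5 symbols.

∅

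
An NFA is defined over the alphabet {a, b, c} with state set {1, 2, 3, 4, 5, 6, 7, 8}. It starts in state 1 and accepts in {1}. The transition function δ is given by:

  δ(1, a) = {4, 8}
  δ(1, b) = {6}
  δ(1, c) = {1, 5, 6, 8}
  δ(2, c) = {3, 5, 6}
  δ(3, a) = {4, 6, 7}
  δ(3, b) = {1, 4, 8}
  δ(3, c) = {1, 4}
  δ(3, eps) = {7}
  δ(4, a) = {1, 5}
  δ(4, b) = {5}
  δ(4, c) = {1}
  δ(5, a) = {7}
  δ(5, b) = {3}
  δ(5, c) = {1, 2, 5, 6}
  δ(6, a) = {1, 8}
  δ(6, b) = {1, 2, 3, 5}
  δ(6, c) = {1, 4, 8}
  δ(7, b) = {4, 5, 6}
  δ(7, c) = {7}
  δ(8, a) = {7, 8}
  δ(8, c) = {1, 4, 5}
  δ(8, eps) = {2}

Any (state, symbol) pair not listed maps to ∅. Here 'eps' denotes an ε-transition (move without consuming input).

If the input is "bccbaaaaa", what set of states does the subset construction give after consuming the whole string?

{1, 2, 4, 5, 7, 8}

Start in {1}.
Read 'b': {1} → {6}.
Read 'c': {6} → {1, 2, 4, 8}.
Read 'c': {1, 2, 4, 8} → {1, 2, 3, 4, 5, 6, 7, 8}.
Read 'b': {1, 2, 3, 4, 5, 6, 7, 8} → {1, 2, 3, 4, 5, 6, 7, 8}.
Read 'a': {1, 2, 3, 4, 5, 6, 7, 8} → {1, 2, 4, 5, 6, 7, 8}.
Read 'a': {1, 2, 4, 5, 6, 7, 8} → {1, 2, 4, 5, 7, 8}.
Read 'a': {1, 2, 4, 5, 7, 8} → {1, 2, 4, 5, 7, 8}.
Read 'a': {1, 2, 4, 5, 7, 8} → {1, 2, 4, 5, 7, 8}.
Read 'a': {1, 2, 4, 5, 7, 8} → {1, 2, 4, 5, 7, 8}.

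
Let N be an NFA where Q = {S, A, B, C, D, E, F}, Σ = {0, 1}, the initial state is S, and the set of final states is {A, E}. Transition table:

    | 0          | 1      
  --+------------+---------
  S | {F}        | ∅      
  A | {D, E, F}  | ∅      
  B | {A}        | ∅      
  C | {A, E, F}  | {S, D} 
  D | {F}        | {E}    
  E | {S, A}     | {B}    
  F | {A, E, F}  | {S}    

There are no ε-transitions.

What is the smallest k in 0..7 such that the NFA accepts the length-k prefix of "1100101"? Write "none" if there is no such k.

none

Start in {S}.
Read '1': S→∅; now ∅.
The set is empty and remains empty for the remaining 6 symbols.
No reachable set along the way intersects F.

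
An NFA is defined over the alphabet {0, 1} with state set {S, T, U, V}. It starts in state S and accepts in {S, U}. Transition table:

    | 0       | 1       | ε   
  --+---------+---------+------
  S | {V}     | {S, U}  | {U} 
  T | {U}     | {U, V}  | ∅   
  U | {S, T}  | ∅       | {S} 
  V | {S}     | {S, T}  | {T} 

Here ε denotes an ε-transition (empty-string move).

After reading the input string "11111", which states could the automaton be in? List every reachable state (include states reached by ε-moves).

{S, U}

Start: ε-closure({S}) = {S, U}.
Read '1': {S, U} → {S, U}.
Read '1': {S, U} → {S, U}.
Read '1': {S, U} → {S, U}.
Read '1': {S, U} → {S, U}.
Read '1': {S, U} → {S, U}.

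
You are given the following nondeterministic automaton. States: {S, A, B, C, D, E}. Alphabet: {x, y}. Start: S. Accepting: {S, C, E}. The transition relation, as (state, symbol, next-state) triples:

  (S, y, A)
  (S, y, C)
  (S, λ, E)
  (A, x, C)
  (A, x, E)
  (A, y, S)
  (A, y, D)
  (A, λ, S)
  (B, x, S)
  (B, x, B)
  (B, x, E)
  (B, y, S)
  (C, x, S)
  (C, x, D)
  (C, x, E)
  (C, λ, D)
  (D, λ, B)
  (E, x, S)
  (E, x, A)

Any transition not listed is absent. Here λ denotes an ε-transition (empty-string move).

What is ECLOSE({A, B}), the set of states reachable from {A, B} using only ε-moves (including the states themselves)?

Begin with {A, B}.
ε-move A → S; add S.
ε-move S → E; add E.

{S, A, B, E}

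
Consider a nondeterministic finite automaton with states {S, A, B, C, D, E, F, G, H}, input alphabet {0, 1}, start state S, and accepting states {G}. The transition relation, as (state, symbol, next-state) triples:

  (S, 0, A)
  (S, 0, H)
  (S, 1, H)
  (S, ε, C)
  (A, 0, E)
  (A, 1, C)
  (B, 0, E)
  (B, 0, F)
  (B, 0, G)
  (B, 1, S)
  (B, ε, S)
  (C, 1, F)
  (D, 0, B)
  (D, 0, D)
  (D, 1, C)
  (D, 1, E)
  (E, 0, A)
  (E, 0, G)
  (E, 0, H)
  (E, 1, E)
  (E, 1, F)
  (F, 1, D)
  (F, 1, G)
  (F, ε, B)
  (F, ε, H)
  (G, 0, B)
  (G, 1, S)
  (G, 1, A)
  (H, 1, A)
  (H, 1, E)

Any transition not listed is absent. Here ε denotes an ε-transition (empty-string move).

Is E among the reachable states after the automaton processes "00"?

Yes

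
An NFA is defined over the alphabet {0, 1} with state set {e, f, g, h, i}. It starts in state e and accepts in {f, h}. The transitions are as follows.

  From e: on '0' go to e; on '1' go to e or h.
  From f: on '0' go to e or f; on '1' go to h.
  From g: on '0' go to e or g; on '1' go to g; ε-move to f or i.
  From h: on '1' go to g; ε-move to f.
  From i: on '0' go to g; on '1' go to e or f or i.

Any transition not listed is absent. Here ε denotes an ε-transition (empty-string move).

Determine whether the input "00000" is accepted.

No

Start in {e}.
Read '0': e→{e}; now {e}.
Read '0': e→{e}; now {e}.
Read '0': e→{e}; now {e}.
Read '0': e→{e}; now {e}.
Read '0': e→{e}; now {e}.
The final set {e} contains no accepting state.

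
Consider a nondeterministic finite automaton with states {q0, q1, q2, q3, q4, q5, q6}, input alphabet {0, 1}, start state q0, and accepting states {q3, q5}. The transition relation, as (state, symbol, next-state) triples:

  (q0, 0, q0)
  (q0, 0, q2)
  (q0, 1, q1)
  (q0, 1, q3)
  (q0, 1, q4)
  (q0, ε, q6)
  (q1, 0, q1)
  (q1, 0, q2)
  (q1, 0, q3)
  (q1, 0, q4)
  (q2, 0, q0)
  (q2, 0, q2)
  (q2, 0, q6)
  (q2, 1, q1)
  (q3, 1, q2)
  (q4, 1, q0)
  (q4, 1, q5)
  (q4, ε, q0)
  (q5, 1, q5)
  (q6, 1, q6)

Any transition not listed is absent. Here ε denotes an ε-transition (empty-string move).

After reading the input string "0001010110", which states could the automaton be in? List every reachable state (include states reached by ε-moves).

{q0, q1, q2, q3, q4, q6}

Start: ε-closure({q0}) = {q0, q6}.
Read '0': {q0, q6} → {q0, q2, q6}.
Read '0': {q0, q2, q6} → {q0, q2, q6}.
Read '0': {q0, q2, q6} → {q0, q2, q6}.
Read '1': {q0, q2, q6} → {q0, q1, q3, q4, q6}.
Read '0': {q0, q1, q3, q4, q6} → {q0, q1, q2, q3, q4, q6}.
Read '1': {q0, q1, q2, q3, q4, q6} → {q0, q1, q2, q3, q4, q5, q6}.
Read '0': {q0, q1, q2, q3, q4, q5, q6} → {q0, q1, q2, q3, q4, q6}.
Read '1': {q0, q1, q2, q3, q4, q6} → {q0, q1, q2, q3, q4, q5, q6}.
Read '1': {q0, q1, q2, q3, q4, q5, q6} → {q0, q1, q2, q3, q4, q5, q6}.
Read '0': {q0, q1, q2, q3, q4, q5, q6} → {q0, q1, q2, q3, q4, q6}.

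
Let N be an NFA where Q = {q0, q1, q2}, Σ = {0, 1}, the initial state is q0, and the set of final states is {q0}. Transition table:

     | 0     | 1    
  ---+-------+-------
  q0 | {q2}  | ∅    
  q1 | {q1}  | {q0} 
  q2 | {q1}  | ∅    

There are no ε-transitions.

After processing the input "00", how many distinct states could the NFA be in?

1

Start in {q0}.
Read '0': q0→{q2}; now {q2}.
Read '0': q2→{q1}; now {q1}.
That set has 1 state.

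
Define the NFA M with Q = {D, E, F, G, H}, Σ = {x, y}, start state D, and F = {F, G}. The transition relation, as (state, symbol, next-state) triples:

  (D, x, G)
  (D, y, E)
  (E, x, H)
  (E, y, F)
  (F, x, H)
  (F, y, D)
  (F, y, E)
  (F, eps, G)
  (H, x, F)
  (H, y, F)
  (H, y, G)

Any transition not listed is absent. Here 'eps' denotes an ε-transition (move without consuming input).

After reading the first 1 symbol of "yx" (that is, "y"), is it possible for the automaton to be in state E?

Yes

Start in {D}.
Read 'y': D→{E}; now {E}.
State E is in {E}.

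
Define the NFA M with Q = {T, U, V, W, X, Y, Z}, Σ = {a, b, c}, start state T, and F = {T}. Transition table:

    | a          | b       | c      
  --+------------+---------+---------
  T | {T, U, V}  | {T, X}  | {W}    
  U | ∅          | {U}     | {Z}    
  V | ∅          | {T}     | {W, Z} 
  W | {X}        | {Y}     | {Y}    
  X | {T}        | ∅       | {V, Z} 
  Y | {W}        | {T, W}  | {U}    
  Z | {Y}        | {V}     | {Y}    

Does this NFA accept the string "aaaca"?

Start in {T}.
Read 'a': T→{T, U, V}; now {T, U, V}.
Read 'a': T→{T, U, V}, U→∅, V→∅; now {T, U, V}.
Read 'a': T→{T, U, V}, U→∅, V→∅; now {T, U, V}.
Read 'c': T→{W}, U→{Z}, V→{W, Z}; now {W, Z}.
Read 'a': W→{X}, Z→{Y}; now {X, Y}.
The final set {X, Y} contains no accepting state.

No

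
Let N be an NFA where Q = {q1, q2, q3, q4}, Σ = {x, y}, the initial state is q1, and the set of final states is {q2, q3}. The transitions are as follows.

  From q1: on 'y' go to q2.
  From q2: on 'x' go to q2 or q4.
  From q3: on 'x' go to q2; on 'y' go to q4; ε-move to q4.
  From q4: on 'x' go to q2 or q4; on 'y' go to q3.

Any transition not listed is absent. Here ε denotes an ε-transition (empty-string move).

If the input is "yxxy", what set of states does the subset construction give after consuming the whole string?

Start in {q1}.
Read 'y': {q1} → {q2}.
Read 'x': {q2} → {q2, q4}.
Read 'x': {q2, q4} → {q2, q4}.
Read 'y': {q2, q4} → {q3, q4}.

{q3, q4}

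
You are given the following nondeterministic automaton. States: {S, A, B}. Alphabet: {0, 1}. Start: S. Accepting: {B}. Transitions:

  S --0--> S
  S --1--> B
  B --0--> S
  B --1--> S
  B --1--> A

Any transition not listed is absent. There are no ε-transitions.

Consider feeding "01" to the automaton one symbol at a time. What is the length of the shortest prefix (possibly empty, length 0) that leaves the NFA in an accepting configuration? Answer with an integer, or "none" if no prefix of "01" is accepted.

Start in {S}.
Read '0': S→{S}; now {S}.
Read '1': S→{B}; now {B}.
None of the earlier sets intersect F, but {B} does.

2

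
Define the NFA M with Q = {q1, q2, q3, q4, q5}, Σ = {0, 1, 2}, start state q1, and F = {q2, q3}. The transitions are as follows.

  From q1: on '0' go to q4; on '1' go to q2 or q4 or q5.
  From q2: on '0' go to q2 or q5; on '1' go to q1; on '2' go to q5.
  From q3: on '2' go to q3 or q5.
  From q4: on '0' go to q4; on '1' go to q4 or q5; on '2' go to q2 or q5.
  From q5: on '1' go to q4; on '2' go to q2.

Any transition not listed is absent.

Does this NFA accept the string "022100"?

No

Start in {q1}.
Read '0': {q1} → {q4}.
Read '2': {q4} → {q2, q5}.
Read '2': {q2, q5} → {q2, q5}.
Read '1': {q2, q5} → {q1, q4}.
Read '0': {q1, q4} → {q4}.
Read '0': {q4} → {q4}.
The final set {q4} contains no accepting state.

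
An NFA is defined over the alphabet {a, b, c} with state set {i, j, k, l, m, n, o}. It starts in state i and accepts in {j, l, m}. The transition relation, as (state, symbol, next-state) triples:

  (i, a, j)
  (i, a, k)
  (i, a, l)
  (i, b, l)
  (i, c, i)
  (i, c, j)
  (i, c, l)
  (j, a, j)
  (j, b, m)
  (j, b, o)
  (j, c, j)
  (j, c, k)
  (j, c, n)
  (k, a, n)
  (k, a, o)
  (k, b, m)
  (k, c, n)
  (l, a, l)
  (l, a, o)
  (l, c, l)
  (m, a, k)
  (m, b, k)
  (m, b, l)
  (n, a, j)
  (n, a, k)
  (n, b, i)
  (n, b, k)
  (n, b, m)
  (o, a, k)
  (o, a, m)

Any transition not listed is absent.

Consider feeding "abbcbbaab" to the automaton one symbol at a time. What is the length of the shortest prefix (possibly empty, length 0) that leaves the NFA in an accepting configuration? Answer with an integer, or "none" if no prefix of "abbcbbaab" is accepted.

1

Start in {i}.
Read 'a': i→{j, k, l}; now {j, k, l}.
None of the earlier sets intersect F, but {j, k, l} does.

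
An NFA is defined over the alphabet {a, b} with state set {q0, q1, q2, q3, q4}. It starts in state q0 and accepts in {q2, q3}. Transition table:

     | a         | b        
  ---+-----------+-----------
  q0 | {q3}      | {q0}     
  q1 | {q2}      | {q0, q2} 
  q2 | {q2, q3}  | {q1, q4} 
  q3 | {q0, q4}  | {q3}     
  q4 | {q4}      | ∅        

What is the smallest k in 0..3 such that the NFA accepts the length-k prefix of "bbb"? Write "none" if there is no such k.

Start in {q0}.
Read 'b': q0→{q0}; now {q0}.
Read 'b': q0→{q0}; now {q0}.
Read 'b': q0→{q0}; now {q0}.
No reachable set along the way intersects F.

none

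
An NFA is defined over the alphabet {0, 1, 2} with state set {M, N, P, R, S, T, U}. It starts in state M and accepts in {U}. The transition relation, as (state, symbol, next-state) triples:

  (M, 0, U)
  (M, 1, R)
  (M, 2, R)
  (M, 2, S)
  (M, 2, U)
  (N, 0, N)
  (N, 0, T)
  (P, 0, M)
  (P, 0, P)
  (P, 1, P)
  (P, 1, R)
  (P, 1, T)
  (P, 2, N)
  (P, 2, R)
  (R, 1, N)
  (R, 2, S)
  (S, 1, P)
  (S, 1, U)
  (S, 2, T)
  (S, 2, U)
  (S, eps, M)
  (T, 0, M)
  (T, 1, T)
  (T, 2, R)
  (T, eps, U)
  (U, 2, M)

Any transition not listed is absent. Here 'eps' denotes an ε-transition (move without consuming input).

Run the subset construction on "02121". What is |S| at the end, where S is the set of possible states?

3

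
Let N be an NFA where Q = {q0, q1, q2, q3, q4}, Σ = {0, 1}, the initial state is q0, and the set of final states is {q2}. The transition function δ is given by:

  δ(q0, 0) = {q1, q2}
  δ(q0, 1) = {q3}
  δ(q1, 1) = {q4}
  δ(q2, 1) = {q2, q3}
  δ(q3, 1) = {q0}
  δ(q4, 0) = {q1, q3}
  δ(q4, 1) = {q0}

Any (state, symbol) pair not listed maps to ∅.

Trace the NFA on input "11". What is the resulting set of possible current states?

{q0}

Start in {q0}.
Read '1': q0→{q3}; now {q3}.
Read '1': q3→{q0}; now {q0}.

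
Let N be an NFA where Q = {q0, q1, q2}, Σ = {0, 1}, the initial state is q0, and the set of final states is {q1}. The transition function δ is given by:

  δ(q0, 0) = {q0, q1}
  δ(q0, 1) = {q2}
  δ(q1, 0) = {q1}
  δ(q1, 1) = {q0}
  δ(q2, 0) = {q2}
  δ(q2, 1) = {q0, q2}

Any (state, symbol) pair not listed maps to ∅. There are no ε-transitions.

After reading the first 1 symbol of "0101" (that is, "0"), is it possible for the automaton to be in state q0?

Yes

Start in {q0}.
Read '0': {q0} → {q0, q1}.
State q0 is in {q0, q1}.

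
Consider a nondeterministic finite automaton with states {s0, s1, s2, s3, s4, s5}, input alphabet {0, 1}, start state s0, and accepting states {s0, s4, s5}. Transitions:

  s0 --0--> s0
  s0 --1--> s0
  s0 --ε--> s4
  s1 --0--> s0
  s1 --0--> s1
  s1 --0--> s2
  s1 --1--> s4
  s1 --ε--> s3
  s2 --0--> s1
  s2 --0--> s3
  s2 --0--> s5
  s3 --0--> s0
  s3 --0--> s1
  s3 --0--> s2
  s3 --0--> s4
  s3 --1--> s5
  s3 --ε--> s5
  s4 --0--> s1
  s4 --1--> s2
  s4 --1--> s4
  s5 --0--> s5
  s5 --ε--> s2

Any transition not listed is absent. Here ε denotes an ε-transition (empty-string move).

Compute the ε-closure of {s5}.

{s2, s5}

Begin with {s5}.
ε-move s5 → s2; add s2.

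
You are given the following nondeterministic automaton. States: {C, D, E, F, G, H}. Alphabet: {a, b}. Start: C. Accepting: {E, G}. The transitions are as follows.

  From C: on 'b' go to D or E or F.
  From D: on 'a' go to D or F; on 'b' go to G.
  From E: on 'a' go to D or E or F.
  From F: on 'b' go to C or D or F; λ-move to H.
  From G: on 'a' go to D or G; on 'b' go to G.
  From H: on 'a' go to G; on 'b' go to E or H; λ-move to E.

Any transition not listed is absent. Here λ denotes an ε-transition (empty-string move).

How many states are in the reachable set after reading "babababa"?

5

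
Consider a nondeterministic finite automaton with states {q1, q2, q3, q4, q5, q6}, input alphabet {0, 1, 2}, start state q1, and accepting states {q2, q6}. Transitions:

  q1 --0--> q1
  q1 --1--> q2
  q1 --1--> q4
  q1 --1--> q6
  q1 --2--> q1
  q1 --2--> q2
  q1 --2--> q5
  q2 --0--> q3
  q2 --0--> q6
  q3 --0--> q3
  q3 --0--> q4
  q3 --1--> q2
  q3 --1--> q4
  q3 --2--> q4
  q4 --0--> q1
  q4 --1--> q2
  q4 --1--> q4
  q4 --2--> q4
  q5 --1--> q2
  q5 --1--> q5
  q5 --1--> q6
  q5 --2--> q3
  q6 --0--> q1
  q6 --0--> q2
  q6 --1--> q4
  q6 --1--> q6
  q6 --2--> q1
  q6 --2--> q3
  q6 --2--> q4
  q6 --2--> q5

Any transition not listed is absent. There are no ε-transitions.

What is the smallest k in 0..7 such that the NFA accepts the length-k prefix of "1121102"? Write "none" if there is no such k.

Start in {q1}.
Read '1': q1→{q2, q4, q6}; now {q2, q4, q6}.
None of the earlier sets intersect F, but {q2, q4, q6} does.

1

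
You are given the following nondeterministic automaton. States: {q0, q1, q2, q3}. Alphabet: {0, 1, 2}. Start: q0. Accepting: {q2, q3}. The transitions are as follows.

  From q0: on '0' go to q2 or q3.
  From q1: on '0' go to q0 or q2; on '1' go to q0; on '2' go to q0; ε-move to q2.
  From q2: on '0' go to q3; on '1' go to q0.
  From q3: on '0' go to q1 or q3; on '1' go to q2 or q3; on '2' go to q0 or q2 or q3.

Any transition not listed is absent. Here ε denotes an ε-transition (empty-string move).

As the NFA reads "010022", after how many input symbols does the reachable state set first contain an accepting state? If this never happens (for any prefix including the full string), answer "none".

1

Start in {q0}.
Read '0': q0→{q2, q3}; now {q2, q3}.
None of the earlier sets intersect F, but {q2, q3} does.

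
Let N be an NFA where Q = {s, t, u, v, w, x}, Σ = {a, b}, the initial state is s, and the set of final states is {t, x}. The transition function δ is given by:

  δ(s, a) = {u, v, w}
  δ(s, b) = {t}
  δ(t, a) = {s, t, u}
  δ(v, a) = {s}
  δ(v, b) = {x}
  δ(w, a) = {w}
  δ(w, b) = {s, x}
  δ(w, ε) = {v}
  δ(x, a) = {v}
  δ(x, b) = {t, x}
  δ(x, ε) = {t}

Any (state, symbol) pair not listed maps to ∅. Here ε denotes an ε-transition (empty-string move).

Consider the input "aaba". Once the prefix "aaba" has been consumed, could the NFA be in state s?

Start in {s}.
Read 'a': s→{u, v, w}; now {u, v, w}.
Read 'a': u→∅, v→{s}, w→{w}; union {s, w}; ε-closure = {s, v, w}.
Read 'b': s→{t}, v→{x}, w→{s, x}; now {s, t, x}.
Read 'a': s→{u, v, w}, t→{s, t, u}, x→{v}; now {s, t, u, v, w}.
State s is in {s, t, u, v, w}.

Yes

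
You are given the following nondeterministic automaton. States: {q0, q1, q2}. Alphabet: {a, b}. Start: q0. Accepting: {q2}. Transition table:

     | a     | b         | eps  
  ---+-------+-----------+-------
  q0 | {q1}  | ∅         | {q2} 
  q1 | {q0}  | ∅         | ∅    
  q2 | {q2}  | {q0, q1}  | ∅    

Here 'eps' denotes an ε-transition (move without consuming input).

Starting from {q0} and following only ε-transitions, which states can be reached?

{q0, q2}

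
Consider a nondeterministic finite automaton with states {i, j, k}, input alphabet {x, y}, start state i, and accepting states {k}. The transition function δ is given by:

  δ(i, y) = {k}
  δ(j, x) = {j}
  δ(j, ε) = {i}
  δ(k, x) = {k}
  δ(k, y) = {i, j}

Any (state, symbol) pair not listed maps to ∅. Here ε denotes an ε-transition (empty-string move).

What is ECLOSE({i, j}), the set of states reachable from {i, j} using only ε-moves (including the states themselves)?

Begin with {i, j}.
No ε-moves leave this set, so the closure equals the set itself.

{i, j}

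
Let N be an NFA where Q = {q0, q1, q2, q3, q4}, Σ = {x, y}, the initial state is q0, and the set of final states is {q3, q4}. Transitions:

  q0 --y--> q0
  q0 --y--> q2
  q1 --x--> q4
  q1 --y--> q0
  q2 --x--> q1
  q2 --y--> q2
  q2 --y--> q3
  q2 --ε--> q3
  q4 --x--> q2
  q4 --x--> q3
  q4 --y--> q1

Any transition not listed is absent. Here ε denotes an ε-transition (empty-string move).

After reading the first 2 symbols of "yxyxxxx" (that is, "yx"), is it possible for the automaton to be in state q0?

No

Start in {q0}.
Read 'y': q0→{q0, q2}; union {q0, q2}; ε-closure = {q0, q2, q3}.
Read 'x': q0→∅, q2→{q1}, q3→∅; now {q1}.
State q0 is not in {q1}.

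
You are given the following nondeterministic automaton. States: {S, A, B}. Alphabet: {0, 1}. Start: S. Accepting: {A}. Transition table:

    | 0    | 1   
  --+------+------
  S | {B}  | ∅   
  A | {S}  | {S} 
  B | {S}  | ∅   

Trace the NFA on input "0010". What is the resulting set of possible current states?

Start in {S}.
Read '0': S→{B}; now {B}.
Read '0': B→{S}; now {S}.
Read '1': S→∅; now ∅.
The set is empty and remains empty for the remaining 1 symbol.

∅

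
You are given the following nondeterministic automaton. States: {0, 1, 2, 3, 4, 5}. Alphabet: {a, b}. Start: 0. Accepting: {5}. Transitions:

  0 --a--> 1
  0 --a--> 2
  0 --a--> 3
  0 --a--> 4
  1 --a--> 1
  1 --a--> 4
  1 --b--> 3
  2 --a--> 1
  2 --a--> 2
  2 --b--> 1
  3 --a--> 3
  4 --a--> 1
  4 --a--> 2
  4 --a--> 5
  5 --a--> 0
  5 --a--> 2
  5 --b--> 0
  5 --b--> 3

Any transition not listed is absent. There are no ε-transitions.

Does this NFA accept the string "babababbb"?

No

Start in {0}.
Read 'b': {0} → ∅.
The set is empty and remains empty for the remaining 8 symbols.
The final set ∅ contains no accepting state.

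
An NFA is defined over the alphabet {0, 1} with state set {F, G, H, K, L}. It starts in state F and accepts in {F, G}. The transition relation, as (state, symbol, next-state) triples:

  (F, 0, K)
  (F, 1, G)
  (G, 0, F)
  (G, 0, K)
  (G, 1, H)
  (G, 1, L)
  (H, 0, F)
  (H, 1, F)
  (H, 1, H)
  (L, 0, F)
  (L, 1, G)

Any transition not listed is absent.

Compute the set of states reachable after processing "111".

Start in {F}.
Read '1': {F} → {G}.
Read '1': {G} → {H, L}.
Read '1': {H, L} → {F, G, H}.

{F, G, H}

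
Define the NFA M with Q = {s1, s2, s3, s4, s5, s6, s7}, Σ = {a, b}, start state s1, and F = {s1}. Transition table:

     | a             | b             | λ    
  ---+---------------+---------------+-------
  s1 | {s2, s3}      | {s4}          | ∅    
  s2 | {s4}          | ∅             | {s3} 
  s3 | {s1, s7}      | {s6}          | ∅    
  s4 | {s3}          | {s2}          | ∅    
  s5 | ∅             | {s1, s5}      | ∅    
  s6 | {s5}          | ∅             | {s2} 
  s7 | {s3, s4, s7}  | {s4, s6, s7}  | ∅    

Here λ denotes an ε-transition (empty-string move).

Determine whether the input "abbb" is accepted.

Start in {s1}.
Read 'a': s1→{s2, s3}; now {s2, s3}.
Read 'b': s2→∅, s3→{s6}; union {s6}; ε-closure = {s2, s3, s6}.
Read 'b': s2→∅, s3→{s6}, s6→∅; union {s6}; ε-closure = {s2, s3, s6}.
Read 'b': s2→∅, s3→{s6}, s6→∅; union {s6}; ε-closure = {s2, s3, s6}.
The final set {s2, s3, s6} contains no accepting state.

No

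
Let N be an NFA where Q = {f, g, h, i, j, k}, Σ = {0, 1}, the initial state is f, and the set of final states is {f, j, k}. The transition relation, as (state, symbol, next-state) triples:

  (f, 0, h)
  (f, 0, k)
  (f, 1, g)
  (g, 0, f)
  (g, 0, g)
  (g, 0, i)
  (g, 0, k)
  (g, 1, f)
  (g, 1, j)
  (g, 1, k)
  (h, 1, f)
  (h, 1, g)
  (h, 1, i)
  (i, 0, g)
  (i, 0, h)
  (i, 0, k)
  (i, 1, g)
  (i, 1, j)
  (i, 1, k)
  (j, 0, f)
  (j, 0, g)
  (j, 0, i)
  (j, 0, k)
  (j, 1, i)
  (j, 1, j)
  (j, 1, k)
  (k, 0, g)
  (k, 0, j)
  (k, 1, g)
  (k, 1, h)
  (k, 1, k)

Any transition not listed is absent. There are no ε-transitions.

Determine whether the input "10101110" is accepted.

Start in {f}.
Read '1': {f} → {g}.
Read '0': {g} → {f, g, i, k}.
Read '1': {f, g, i, k} → {f, g, h, j, k}.
Read '0': {f, g, h, j, k} → {f, g, h, i, j, k}.
Read '1': {f, g, h, i, j, k} → {f, g, h, i, j, k}.
Read '1': {f, g, h, i, j, k} → {f, g, h, i, j, k}.
Read '1': {f, g, h, i, j, k} → {f, g, h, i, j, k}.
Read '0': {f, g, h, i, j, k} → {f, g, h, i, j, k}.
The final set {f, g, h, i, j, k} contains the accepting states f, j, k.

Yes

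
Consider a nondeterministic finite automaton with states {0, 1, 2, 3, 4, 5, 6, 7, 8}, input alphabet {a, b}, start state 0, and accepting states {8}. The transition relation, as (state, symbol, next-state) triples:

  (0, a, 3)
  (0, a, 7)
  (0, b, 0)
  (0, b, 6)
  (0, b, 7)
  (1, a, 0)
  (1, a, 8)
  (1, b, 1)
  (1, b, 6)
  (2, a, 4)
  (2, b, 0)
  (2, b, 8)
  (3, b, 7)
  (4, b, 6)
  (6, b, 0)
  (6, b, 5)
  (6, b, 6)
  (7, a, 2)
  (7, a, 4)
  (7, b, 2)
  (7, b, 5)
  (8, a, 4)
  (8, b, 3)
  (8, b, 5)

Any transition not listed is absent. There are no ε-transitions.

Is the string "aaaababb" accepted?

Start in {0}.
Read 'a': 0→{3, 7}; now {3, 7}.
Read 'a': 3→∅, 7→{2, 4}; now {2, 4}.
Read 'a': 2→{4}, 4→∅; now {4}.
Read 'a': 4→∅; now ∅.
The set is empty and remains empty for the remaining 4 symbols.
The final set ∅ contains no accepting state.

No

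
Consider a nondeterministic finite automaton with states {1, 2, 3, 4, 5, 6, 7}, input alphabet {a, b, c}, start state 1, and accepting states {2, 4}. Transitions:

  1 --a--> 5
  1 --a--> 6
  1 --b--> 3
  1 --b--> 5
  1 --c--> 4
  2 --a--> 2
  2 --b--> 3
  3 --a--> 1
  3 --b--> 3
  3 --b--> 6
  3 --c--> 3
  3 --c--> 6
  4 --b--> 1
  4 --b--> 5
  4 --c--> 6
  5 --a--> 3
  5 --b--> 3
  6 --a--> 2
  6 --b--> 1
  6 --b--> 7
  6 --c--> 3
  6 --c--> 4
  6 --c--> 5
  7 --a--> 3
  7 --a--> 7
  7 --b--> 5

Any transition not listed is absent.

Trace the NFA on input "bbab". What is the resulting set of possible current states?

Start in {1}.
Read 'b': 1→{3, 5}; now {3, 5}.
Read 'b': 3→{3, 6}, 5→{3}; now {3, 6}.
Read 'a': 3→{1}, 6→{2}; now {1, 2}.
Read 'b': 1→{3, 5}, 2→{3}; now {3, 5}.

{3, 5}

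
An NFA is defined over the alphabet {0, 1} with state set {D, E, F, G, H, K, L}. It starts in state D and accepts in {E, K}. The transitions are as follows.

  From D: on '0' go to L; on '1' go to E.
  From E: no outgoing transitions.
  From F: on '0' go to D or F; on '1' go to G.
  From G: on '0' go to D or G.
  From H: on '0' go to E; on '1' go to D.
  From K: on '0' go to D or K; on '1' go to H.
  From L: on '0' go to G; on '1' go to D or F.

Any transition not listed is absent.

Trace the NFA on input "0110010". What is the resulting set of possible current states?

{D, F, L}

Start in {D}.
Read '0': D→{L}; now {L}.
Read '1': L→{D, F}; now {D, F}.
Read '1': D→{E}, F→{G}; now {E, G}.
Read '0': E→∅, G→{D, G}; now {D, G}.
Read '0': D→{L}, G→{D, G}; now {D, G, L}.
Read '1': D→{E}, G→∅, L→{D, F}; now {D, E, F}.
Read '0': D→{L}, E→∅, F→{D, F}; now {D, F, L}.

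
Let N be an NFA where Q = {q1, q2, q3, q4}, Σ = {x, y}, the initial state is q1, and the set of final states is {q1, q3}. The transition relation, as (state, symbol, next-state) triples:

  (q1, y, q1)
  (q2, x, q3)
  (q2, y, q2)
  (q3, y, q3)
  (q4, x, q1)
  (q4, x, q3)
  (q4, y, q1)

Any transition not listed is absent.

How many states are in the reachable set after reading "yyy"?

1

Start in {q1}.
Read 'y': {q1} → {q1}.
Read 'y': {q1} → {q1}.
Read 'y': {q1} → {q1}.
That set has 1 state.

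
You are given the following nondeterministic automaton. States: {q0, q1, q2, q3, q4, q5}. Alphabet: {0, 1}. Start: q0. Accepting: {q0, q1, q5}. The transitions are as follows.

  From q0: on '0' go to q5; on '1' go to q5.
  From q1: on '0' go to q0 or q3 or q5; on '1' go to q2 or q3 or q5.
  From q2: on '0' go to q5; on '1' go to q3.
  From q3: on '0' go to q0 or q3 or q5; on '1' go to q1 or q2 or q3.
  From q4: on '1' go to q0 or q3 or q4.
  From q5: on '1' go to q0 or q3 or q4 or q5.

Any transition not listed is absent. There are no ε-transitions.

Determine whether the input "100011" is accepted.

Start in {q0}.
Read '1': {q0} → {q5}.
Read '0': {q5} → ∅.
The set is empty and remains empty for the remaining 4 symbols.
The final set ∅ contains no accepting state.

No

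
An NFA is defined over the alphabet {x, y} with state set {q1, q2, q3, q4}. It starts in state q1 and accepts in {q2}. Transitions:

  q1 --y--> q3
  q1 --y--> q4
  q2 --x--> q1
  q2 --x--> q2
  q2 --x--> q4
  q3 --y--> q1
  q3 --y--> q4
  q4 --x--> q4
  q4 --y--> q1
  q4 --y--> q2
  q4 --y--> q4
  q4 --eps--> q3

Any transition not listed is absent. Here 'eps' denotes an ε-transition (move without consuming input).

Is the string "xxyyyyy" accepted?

No

Start in {q1}.
Read 'x': {q1} → ∅.
The set is empty and remains empty for the remaining 6 symbols.
The final set ∅ contains no accepting state.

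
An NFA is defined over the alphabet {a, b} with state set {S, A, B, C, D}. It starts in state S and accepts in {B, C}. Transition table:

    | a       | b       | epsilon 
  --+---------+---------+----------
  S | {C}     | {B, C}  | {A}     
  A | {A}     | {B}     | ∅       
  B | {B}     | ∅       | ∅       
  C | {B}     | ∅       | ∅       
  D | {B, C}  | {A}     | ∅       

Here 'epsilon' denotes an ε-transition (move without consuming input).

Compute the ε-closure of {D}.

Begin with {D}.
No ε-moves leave this set, so the closure equals the set itself.

{D}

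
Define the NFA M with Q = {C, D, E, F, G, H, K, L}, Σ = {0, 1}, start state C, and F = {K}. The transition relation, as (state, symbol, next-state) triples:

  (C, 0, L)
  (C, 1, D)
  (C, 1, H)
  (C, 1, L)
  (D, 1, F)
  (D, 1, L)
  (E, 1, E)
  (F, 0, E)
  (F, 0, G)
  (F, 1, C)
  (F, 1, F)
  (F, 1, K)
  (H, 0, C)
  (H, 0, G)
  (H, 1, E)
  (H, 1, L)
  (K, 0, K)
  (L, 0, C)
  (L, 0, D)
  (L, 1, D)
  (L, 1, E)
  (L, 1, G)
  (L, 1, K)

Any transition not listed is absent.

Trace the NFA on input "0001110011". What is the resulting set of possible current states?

Start in {C}.
Read '0': {C} → {L}.
Read '0': {L} → {C, D}.
Read '0': {C, D} → {L}.
Read '1': {L} → {D, E, G, K}.
Read '1': {D, E, G, K} → {E, F, L}.
Read '1': {E, F, L} → {C, D, E, F, G, K}.
Read '0': {C, D, E, F, G, K} → {E, G, K, L}.
Read '0': {E, G, K, L} → {C, D, K}.
Read '1': {C, D, K} → {D, F, H, L}.
Read '1': {D, F, H, L} → {C, D, E, F, G, K, L}.

{C, D, E, F, G, K, L}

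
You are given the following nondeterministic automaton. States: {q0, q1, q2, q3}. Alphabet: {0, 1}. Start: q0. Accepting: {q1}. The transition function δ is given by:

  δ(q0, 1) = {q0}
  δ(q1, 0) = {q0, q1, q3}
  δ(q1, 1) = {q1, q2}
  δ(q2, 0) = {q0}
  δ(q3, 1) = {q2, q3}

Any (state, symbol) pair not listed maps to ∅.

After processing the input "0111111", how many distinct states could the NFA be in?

0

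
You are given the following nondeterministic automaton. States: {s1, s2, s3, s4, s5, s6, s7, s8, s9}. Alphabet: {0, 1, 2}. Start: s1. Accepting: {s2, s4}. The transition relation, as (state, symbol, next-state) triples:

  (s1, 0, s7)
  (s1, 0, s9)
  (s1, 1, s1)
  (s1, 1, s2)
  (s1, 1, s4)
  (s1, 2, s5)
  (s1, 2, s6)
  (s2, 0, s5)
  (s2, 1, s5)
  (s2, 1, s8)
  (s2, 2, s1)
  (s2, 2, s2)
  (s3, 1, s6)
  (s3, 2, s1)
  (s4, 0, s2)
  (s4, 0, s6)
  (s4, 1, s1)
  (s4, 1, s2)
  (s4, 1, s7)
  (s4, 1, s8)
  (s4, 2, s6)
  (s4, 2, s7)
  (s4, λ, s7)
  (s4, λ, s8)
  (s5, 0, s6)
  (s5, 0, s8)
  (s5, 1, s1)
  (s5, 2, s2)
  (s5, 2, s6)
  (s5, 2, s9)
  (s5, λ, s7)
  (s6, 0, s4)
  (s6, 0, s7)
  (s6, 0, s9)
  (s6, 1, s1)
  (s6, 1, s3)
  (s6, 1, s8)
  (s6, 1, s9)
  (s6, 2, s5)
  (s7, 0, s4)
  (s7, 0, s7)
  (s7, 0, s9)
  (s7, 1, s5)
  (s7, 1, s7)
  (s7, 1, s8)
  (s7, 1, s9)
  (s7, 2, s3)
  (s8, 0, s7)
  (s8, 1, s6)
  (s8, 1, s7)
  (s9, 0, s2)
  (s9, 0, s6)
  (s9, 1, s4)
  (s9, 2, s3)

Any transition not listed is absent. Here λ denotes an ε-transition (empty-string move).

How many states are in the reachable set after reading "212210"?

7

Start in {s1}.
Read '2': {s1} → {s5, s6, s7}.
Read '1': {s5, s6, s7} → {s1, s3, s5, s7, s8, s9}.
Read '2': {s1, s3, s5, s7, s8, s9} → {s1, s2, s3, s5, s6, s7, s9}.
Read '2': {s1, s2, s3, s5, s6, s7, s9} → {s1, s2, s3, s5, s6, s7, s9}.
Read '1': {s1, s2, s3, s5, s6, s7, s9} → {s1, s2, s3, s4, s5, s6, s7, s8, s9}.
Read '0': {s1, s2, s3, s4, s5, s6, s7, s8, s9} → {s2, s4, s5, s6, s7, s8, s9}.
That set has 7 states.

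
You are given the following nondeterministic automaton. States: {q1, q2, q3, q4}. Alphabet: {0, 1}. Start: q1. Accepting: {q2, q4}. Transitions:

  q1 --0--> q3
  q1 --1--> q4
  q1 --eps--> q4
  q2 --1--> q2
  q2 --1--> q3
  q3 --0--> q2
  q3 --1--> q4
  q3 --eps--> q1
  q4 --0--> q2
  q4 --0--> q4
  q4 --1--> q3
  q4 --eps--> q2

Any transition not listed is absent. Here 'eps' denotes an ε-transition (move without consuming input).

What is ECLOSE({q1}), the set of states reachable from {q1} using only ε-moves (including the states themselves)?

Begin with {q1}.
ε-move q1 → q4; add q4.
ε-move q4 → q2; add q2.

{q1, q2, q4}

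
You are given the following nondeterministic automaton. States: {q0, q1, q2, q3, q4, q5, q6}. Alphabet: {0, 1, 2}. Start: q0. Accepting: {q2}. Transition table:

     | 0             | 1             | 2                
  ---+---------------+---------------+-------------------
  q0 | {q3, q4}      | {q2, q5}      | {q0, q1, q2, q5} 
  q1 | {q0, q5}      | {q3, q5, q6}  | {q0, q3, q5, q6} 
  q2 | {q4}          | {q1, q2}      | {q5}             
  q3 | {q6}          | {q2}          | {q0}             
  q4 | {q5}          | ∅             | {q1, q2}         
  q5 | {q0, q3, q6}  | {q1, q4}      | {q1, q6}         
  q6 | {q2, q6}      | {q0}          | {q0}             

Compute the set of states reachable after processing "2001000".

{q0, q2, q3, q4, q5, q6}

Start in {q0}.
Read '2': q0→{q0, q1, q2, q5}; now {q0, q1, q2, q5}.
Read '0': q0→{q3, q4}, q1→{q0, q5}, q2→{q4}, q5→{q0, q3, q6}; now {q0, q3, q4, q5, q6}.
Read '0': q0→{q3, q4}, q3→{q6}, q4→{q5}, q5→{q0, q3, q6}, q6→{q2, q6}; now {q0, q2, q3, q4, q5, q6}.
Read '1': q0→{q2, q5}, q2→{q1, q2}, q3→{q2}, q4→∅, q5→{q1, q4}, q6→{q0}; now {q0, q1, q2, q4, q5}.
Read '0': q0→{q3, q4}, q1→{q0, q5}, q2→{q4}, q4→{q5}, q5→{q0, q3, q6}; now {q0, q3, q4, q5, q6}.
Read '0': q0→{q3, q4}, q3→{q6}, q4→{q5}, q5→{q0, q3, q6}, q6→{q2, q6}; now {q0, q2, q3, q4, q5, q6}.
Read '0': q0→{q3, q4}, q2→{q4}, q3→{q6}, q4→{q5}, q5→{q0, q3, q6}, q6→{q2, q6}; now {q0, q2, q3, q4, q5, q6}.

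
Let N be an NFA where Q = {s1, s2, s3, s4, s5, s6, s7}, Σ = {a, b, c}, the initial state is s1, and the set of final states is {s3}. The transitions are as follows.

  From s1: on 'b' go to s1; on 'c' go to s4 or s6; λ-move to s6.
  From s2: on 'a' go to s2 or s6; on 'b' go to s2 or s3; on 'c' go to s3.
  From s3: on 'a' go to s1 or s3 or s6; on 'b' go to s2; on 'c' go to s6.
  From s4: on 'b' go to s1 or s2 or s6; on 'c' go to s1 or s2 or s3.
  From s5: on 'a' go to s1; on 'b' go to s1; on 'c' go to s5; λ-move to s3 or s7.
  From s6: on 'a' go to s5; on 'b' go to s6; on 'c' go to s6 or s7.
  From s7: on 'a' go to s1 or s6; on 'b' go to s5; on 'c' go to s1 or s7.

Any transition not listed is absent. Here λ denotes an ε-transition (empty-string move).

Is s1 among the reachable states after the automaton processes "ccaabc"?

Yes

Start: ε-closure({s1}) = {s1, s6}.
Read 'c': {s1, s6} → {s4, s6, s7}.
Read 'c': {s4, s6, s7} → {s1, s2, s3, s6, s7}.
Read 'a': {s1, s2, s3, s6, s7} → {s1, s2, s3, s5, s6, s7}.
Read 'a': {s1, s2, s3, s5, s6, s7} → {s1, s2, s3, s5, s6, s7}.
Read 'b': {s1, s2, s3, s5, s6, s7} → {s1, s2, s3, s5, s6, s7}.
Read 'c': {s1, s2, s3, s5, s6, s7} → {s1, s3, s4, s5, s6, s7}.
State s1 is in {s1, s3, s4, s5, s6, s7}.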